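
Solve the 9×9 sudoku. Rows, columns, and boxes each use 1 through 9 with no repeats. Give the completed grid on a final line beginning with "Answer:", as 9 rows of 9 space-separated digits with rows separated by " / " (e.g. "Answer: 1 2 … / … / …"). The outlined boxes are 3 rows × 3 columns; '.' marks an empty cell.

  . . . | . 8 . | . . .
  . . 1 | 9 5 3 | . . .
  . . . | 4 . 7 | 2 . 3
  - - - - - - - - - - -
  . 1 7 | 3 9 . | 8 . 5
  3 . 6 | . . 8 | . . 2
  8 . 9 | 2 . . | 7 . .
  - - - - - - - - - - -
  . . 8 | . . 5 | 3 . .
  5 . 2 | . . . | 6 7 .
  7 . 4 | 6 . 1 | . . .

Step 1. [r2c7∈{4}] r2c7 has the single candidate 4 ⇒ r2c7=4.
Step 2. [r8c9∈{1,4,8,9}] r8c9 is the only open cell in row 8 admitting 1, so r8c9=1.
Step 3. [r1c4∈{1}] nothing but 1 survives at r1c4 ⇒ r1c4=1.
Step 4. [r3c8∈{1,5,6,8,9}] row 3 places 1 nowhere but r3c8, so r3c8=1.
Step 5. [r3c5∈{6}] r3c5 is down to just 6. So r3c5=6.
Step 6. [r6c2∈{4,5}] 5 has one home in row 6: r6c2. So r6c2=5.
Step 7. [r5c2∈{4}] r5c2's peers cover all but 4 ⇒ r5c2=4.
Step 8. [r5c8∈{9}] r5c8's peers cover all but 9, so r5c8=9.
Step 9. [r3c1∈{9}] r3c1's peers cover all but 9, so r3c1=9.
Step 10. [r8c6∈{4,9}] across col 6, 9 lands solely at r8c6. So r8c6=9.
Step 11. [r8c5∈{3,4}] 4 has one home in row 8: r8c5. So r8c5=4.
Step 12. [r9c5∈{2,3}] col 5 places 3 nowhere but r9c5, so r9c5=3.
Step 13. [r9c2∈{9}] only 9 remains possible at r9c2, so r9c2=9.
Step 14. [r7c2∈{6}] r7c2 has the single candidate 6, so r7c2=6.
Step 15. [r9c8∈{2,5,8}] in row 9, 2 fits only at r9c8 ⇒ r9c8=2.
Step 16. [r1c8∈{5,6}] in col 8, 5 fits only at r1c8 ⇒ r1c8=5.
Step 17. [r7c8∈{4}] nothing but 4 survives at r7c8 ⇒ r7c8=4.
Step 18. [r4c8∈{6}] r4c8 has the single candidate 6, so r4c8=6.
Step 19. [r4c1∈{2}] r4c1 has the single candidate 2 ⇒ r4c1=2.
Step 20. [r2c2∈{2,7,8}] 2 has one home in row 2: r2c2 ⇒ r2c2=2.
Step 21. [r2c9∈{6,7,8}] 7 has one home in row 2: r2c9, so r2c9=7.
Step 22. [r1c9∈{6,9}] across col 9, 6 lands solely at r1c9 ⇒ r1c9=6.
Step 23. [r7c4∈{7}] r7c4 has the single candidate 7 ⇒ r7c4=7.
Step 24. [r6c6∈{4,6}] 6 has one home in row 6: r6c6. So r6c6=6.
Step 25. [r1c2∈{3,7}] r1c2 is the only open cell in row 1 admitting 7. So r1c2=7.
Step 26. [r5c7∈{1}] nothing but 1 survives at r5c7, so r5c7=1.
Step 27. [r8c4∈{8}] r8c4 has the single candidate 8. So r8c4=8.
Step 28. [r7c5∈{2}] only 2 remains possible at r7c5 ⇒ r7c5=2.
Step 29. [r1c1∈{4}] nothing but 4 survives at r1c1 ⇒ r1c1=4.
Step 30. [r5c5∈{7}] r5c5 is down to just 7, so r5c5=7.
Step 31. [r6c8∈{3}] r6c8 is down to just 3 ⇒ r6c8=3.
Step 32. [r2c1∈{6}] r2c1 has the single candidate 6. So r2c1=6.
Step 33. [r7c9∈{9}] nothing but 9 survives at r7c9 ⇒ r7c9=9.
Step 34. [r1c6∈{2}] r1c6's peers cover all but 2. So r1c6=2.
Step 35. [r3c2∈{8}] r3c2 has the single candidate 8, so r3c2=8.
Step 36. [r7c1∈{1}] only 1 remains possible at r7c1. So r7c1=1.
Step 37. [r9c9∈{8}] r9c9's peers cover all but 8. So r9c9=8.
Step 38. [r1c3∈{3}] r1c3 has the single candidate 3. So r1c3=3.
Step 39. [r6c5∈{1}] only 1 remains possible at r6c5. So r6c5=1.
Step 40. [r3c3∈{5}] nothing but 5 survives at r3c3. So r3c3=5.
Step 41. [r9c7∈{5}] r9c7 has the single candidate 5 ⇒ r9c7=5.
Step 42. [r1c7∈{9}] only 9 remains possible at r1c7, so r1c7=9.
Step 43. [r2c8∈{8}] only 8 remains possible at r2c8, so r2c8=8.
Step 44. [r4c6∈{4}] r4c6's peers cover all but 4, so r4c6=4.
Step 45. [r8c2∈{3}] only 3 remains possible at r8c2, so r8c2=3.
Step 46. [r6c9∈{4}] only 4 remains possible at r6c9. So r6c9=4.
Step 47. [r5c4∈{5}] r5c4's peers cover all but 5. So r5c4=5.

Answer: 4 7 3 1 8 2 9 5 6 / 6 2 1 9 5 3 4 8 7 / 9 8 5 4 6 7 2 1 3 / 2 1 7 3 9 4 8 6 5 / 3 4 6 5 7 8 1 9 2 / 8 5 9 2 1 6 7 3 4 / 1 6 8 7 2 5 3 4 9 / 5 3 2 8 4 9 6 7 1 / 7 9 4 6 3 1 5 2 8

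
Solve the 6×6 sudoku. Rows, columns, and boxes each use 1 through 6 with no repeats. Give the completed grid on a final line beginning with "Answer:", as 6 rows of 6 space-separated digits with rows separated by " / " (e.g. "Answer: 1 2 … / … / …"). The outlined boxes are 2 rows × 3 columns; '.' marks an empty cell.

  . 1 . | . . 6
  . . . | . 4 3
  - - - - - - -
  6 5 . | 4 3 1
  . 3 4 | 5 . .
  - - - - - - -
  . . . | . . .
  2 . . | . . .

Step 1. [r1c5∈{2,5}] r1c5 is the only open cell in box 2 admitting 5. So r1c5=5.
Step 2. [r2c2∈{2,6}] r2c2 is the only open cell in col 2 admitting 2. So r2c2=2.
Step 3. [r1c3∈{3}] r1c3's peers cover all but 3 ⇒ r1c3=3.
Step 4. [r5c1∈{1,3,4,5}] in col 1, 3 fits only at r5c1 ⇒ r5c1=3.
Step 5. [r4c5∈{2,6}] row 4 places 6 nowhere but r4c5. So r4c5=6.
Step 6. [r6c5∈{1}] r6c5 has the single candidate 1 ⇒ r6c5=1.
Step 7. [r2c3∈{5,6}] 6 has one home in row 2: r2c3, so r2c3=6.
Step 8. [r5c5∈{2}] r5c5 has the single candidate 2, so r5c5=2.
Step 9. [r5c4∈{6}] r5c4 is down to just 6, so r5c4=6.
Step 10. [r5c2∈{4}] r5c2 has the single candidate 4, so r5c2=4.
Step 11. [r6c3∈{5}] only 5 remains possible at r6c3, so r6c3=5.
Step 12. [r6c2∈{6}] nothing but 6 survives at r6c2 ⇒ r6c2=6.
Step 13. [r6c4∈{3}] only 3 remains possible at r6c4. So r6c4=3.
Step 14. [r1c4∈{2}] only 2 remains possible at r1c4 ⇒ r1c4=2.
Step 15. [r4c1∈{1}] only 1 remains possible at r4c1, so r4c1=1.
Step 16. [r1c1∈{4}] r1c1's peers cover all but 4, so r1c1=4.
Step 17. [r2c4∈{1}] only 1 remains possible at r2c4 ⇒ r2c4=1.
Step 18. [r2c1∈{5}] only 5 remains possible at r2c1. So r2c1=5.
Step 19. [r5c3∈{1}] only 1 remains possible at r5c3. So r5c3=1.
Step 20. [r3c3∈{2}] r3c3 is down to just 2. So r3c3=2.
Step 21. [r6c6∈{4}] r6c6 is down to just 4 ⇒ r6c6=4.
Step 22. [r4c6∈{2}] r4c6's peers cover all but 2 ⇒ r4c6=2.
Step 23. [r5c6∈{5}] only 5 remains possible at r5c6. So r5c6=5.

Answer: 4 1 3 2 5 6 / 5 2 6 1 4 3 / 6 5 2 4 3 1 / 1 3 4 5 6 2 / 3 4 1 6 2 5 / 2 6 5 3 1 4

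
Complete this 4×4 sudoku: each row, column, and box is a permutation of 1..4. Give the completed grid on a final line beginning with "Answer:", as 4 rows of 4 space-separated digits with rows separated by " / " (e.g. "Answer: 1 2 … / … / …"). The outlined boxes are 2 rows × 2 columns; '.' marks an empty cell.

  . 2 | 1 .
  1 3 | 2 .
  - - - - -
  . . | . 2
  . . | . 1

Step 1. [r4c2∈{4}] r4c2's peers cover all but 4 ⇒ r4c2=4.
Step 2. [r4c3∈{3}] r4c3's peers cover all but 3 ⇒ r4c3=3.
Step 3. [r1c1∈{4}] r1c1 is down to just 4, so r1c1=4.
Step 4. [r1c4∈{3}] r1c4's peers cover all but 3, so r1c4=3.
Step 5. [r4c1∈{2}] only 2 remains possible at r4c1. So r4c1=2.
Step 6. [r3c2∈{1}] r3c2 is down to just 1, so r3c2=1.
Step 7. [r2c4∈{4}] r2c4's peers cover all but 4, so r2c4=4.
Step 8. [r3c3∈{4}] r3c3's peers cover all but 4. So r3c3=4.
Step 9. [r3c1∈{3}] r3c1 is down to just 3 ⇒ r3c1=3.

Answer: 4 2 1 3 / 1 3 2 4 / 3 1 4 2 / 2 4 3 1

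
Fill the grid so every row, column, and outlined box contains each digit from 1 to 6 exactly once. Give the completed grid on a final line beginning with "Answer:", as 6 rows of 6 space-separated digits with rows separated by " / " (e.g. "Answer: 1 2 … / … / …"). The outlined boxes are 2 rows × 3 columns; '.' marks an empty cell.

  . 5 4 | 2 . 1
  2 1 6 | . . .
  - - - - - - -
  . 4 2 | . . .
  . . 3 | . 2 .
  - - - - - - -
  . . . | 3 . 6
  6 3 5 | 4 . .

Step 1. [r2c4∈{5}] r2c4 has the single candidate 5, so r2c4=5.
Step 2. [r2c5∈{3,4}] across col 5, 4 lands solely at r2c5 ⇒ r2c5=4.
Step 3. [r2c6∈{3}] r2c6 has the single candidate 3 ⇒ r2c6=3.
Step 4. [r3c5∈{1,3,5,6}] across row 3, 3 lands solely at r3c5. So r3c5=3.
Step 5. [r5c3∈{1}] only 1 remains possible at r5c3. So r5c3=1.
Step 6. [r3c4∈{1,6}] 6 has one home in row 3: r3c4, so r3c4=6.
Step 7. [r3c6∈{5}] r3c6 has the single candidate 5, so r3c6=5.
Step 8. [r4c1∈{1,5}] row 4 places 5 nowhere but r4c1 ⇒ r4c1=5.
Step 9. [r6c5∈{1}] r6c5 is down to just 1. So r6c5=1.
Step 10. [r5c5∈{5}] nothing but 5 survives at r5c5 ⇒ r5c5=5.
Step 11. [r4c2∈{6}] only 6 remains possible at r4c2, so r4c2=6.
Step 12. [r5c1∈{4}] nothing but 4 survives at r5c1. So r5c1=4.
Step 13. [r1c5∈{6}] r1c5's peers cover all but 6. So r1c5=6.
Step 14. [r5c2∈{2}] r5c2 is down to just 2. So r5c2=2.
Step 15. [r6c6∈{2}] r6c6 has the single candidate 2. So r6c6=2.
Step 16. [r4c6∈{4}] r4c6 has the single candidate 4. So r4c6=4.
Step 17. [r3c1∈{1}] r3c1 has the single candidate 1 ⇒ r3c1=1.
Step 18. [r4c4∈{1}] r4c4 has the single candidate 1, so r4c4=1.
Step 19. [r1c1∈{3}] r1c1 is down to just 3 ⇒ r1c1=3.

Answer: 3 5 4 2 6 1 / 2 1 6 5 4 3 / 1 4 2 6 3 5 / 5 6 3 1 2 4 / 4 2 1 3 5 6 / 6 3 5 4 1 2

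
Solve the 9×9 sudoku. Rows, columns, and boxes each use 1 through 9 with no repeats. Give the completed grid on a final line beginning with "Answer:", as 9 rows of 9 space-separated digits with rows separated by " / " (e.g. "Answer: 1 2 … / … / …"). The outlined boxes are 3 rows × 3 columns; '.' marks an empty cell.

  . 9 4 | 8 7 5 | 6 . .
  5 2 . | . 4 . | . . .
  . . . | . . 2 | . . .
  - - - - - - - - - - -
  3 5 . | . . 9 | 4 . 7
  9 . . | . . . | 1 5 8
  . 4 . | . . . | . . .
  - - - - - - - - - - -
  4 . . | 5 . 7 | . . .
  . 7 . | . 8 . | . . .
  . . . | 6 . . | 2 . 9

Step 1. [r4c3∈{1,2,6,8}] 8 has one home in row 4: r4c3. So r4c3=8.
Step 2. [r1c1∈{1}] only 1 remains possible at r1c1, so r1c1=1.
Step 3. [r6c3∈{1,2,6,7}] in box 4, 1 fits only at r6c3. So r6c3=1.
Step 4. [r5c2∈{6}] r5c2 is down to just 6, so r5c2=6.
Step 5. [r9c8∈{1,3,4,7,8}] r9c8 is the only open cell in row 9 admitting 7, so r9c8=7.
Step 6. [r9c6∈{1,3,4}] 4 has one home in row 9: r9c6 ⇒ r9c6=4.
Step 7. [r5c6∈{3}] r5c6's peers cover all but 3, so r5c6=3.
Step 8. [r5c5∈{2}] r5c5 is down to just 2, so r5c5=2.
Step 9. [r8c6∈{1}] only 1 remains possible at r8c6. So r8c6=1.
Step 10. [r9c5∈{3}] r9c5 has the single candidate 3. So r9c5=3.
Step 11. [r7c3∈{2,3,6,9}] r7c3 is the only open cell in row 7 admitting 2 ⇒ r7c3=2.
Step 12. [r8c3∈{3,5,6,9}] in col 3, 9 fits only at r8c3 ⇒ r8c3=9.
Step 13. [r7c2∈{1,3,8}] across box 7, 3 lands solely at r7c2, so r7c2=3.
Step 14. [r3c2∈{8}] only 8 remains possible at r3c2 ⇒ r3c2=8.
Step 15. [r5c3∈{7}] only 7 remains possible at r5c3. So r5c3=7.
Step 16. [r4c8∈{2,6}] in row 4, 2 fits only at r4c8 ⇒ r4c8=2.
Step 17. [r1c8∈{3}] r1c8's peers cover all but 3 ⇒ r1c8=3.
Step 18. [r2c9∈{1}] nothing but 1 survives at r2c9 ⇒ r2c9=1.
Step 19. [r4c5∈{1,6}] row 4 places 6 nowhere but r4c5, so r4c5=6.
Step 20. [r7c9∈{6}] nothing but 6 survives at r7c9, so r7c9=6.
Step 21. [r2c7∈{7,8,9}] row 2 places 7 nowhere but r2c7 ⇒ r2c7=7.
Step 22. [r3c5∈{1,9}] in col 5, 1 fits only at r3c5. So r3c5=1.
Step 23. [r2c8∈{8,9}] 8 has one home in row 2: r2c8 ⇒ r2c8=8.
Step 24. [r6c9∈{3}] r6c9's peers cover all but 3. So r6c9=3.
Step 25. [r2c4∈{3,9}] across row 2, 9 lands solely at r2c4 ⇒ r2c4=9.
Step 26. [r2c3∈{3,6}] 3 has one home in row 2: r2c3 ⇒ r2c3=3.
Step 27. [r8c8∈{4}] only 4 remains possible at r8c8 ⇒ r8c8=4.
Step 28. [r3c8∈{9}] only 9 remains possible at r3c8 ⇒ r3c8=9.
Step 29. [r3c7∈{5}] r3c7 has the single candidate 5 ⇒ r3c7=5.
Step 30. [r8c1∈{6}] r8c1 is down to just 6 ⇒ r8c1=6.
Step 31. [r6c6∈{8}] r6c6's peers cover all but 8. So r6c6=8.
Step 32. [r7c8∈{1}] r7c8 is down to just 1 ⇒ r7c8=1.
Step 33. [r3c3∈{6}] only 6 remains possible at r3c3, so r3c3=6.
Step 34. [r3c1∈{7}] only 7 remains possible at r3c1, so r3c1=7.
Step 35. [r6c7∈{9}] nothing but 9 survives at r6c7. So r6c7=9.
Step 36. [r6c8∈{6}] r6c8 is down to just 6. So r6c8=6.
Step 37. [r3c9∈{4}] r3c9 has the single candidate 4, so r3c9=4.
Step 38. [r5c4∈{4}] r5c4 has the single candidate 4, so r5c4=4.
Step 39. [r9c1∈{8}] r9c1 has the single candidate 8. So r9c1=8.
Step 40. [r1c9∈{2}] r1c9 is down to just 2. So r1c9=2.
Step 41. [r7c5∈{9}] r7c5 has the single candidate 9. So r7c5=9.
Step 42. [r6c5∈{5}] r6c5's peers cover all but 5 ⇒ r6c5=5.
Step 43. [r2c6∈{6}] r2c6's peers cover all but 6 ⇒ r2c6=6.
Step 44. [r6c1∈{2}] r6c1 is down to just 2. So r6c1=2.
Step 45. [r7c7∈{8}] r7c7 has the single candidate 8. So r7c7=8.
Step 46. [r8c4∈{2}] r8c4's peers cover all but 2 ⇒ r8c4=2.
Step 47. [r9c2∈{1}] nothing but 1 survives at r9c2, so r9c2=1.
Step 48. [r8c9∈{5}] r8c9 has the single candidate 5, so r8c9=5.
Step 49. [r9c3∈{5}] only 5 remains possible at r9c3. So r9c3=5.
Step 50. [r4c4∈{1}] only 1 remains possible at r4c4. So r4c4=1.
Step 51. [r8c7∈{3}] nothing but 3 survives at r8c7 ⇒ r8c7=3.
Step 52. [r3c4∈{3}] r3c4's peers cover all but 3. So r3c4=3.
Step 53. [r6c4∈{7}] r6c4's peers cover all but 7. So r6c4=7.

Answer: 1 9 4 8 7 5 6 3 2 / 5 2 3 9 4 6 7 8 1 / 7 8 6 3 1 2 5 9 4 / 3 5 8 1 6 9 4 2 7 / 9 6 7 4 2 3 1 5 8 / 2 4 1 7 5 8 9 6 3 / 4 3 2 5 9 7 8 1 6 / 6 7 9 2 8 1 3 4 5 / 8 1 5 6 3 4 2 7 9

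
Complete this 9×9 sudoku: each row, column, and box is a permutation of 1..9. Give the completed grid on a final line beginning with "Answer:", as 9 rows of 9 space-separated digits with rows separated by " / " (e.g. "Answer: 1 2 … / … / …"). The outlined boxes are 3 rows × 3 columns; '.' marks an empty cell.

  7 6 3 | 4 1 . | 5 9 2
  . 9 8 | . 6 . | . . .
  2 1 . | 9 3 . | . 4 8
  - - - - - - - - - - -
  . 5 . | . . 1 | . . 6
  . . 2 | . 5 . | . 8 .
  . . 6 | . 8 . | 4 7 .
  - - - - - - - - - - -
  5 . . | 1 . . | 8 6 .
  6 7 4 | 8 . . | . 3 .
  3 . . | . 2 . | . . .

Step 1. [r8c5∈{9}] r8c5 is down to just 9. So r8c5=9.
Step 2. [r9c8∈{1,5}] r9c8 is the only open cell in col 8 admitting 5, so r9c8=5.
Step 3. [r8c9∈{1}] only 1 remains possible at r8c9. So r8c9=1.
Step 4. [r5c2∈{3,4}] r5c2 is the only open cell in col 2 admitting 4. So r5c2=4.
Step 5. [r7c6∈{3,4,7}] across row 7, 3 lands solely at r7c6 ⇒ r7c6=3.
Step 6. [r9c6∈{4,6,7}] r9c6 is the only open cell in col 6 admitting 4 ⇒ r9c6=4.
Step 7. [r2c4∈{2,5,7}] 5 has one home in col 4: r2c4. So r2c4=5.
Step 8. [r5c7∈{1,3,9}] across box 6, 1 lands solely at r5c7 ⇒ r5c7=1.
Step 9. [r5c1∈{9}] r5c1 has the single candidate 9, so r5c1=9.
Step 10. [r5c9∈{3}] nothing but 3 survives at r5c9 ⇒ r5c9=3.
Step 11. [r2c9∈{7}] r2c9's peers cover all but 7, so r2c9=7.
Step 12. [r9c9∈{9}] only 9 remains possible at r9c9 ⇒ r9c9=9.
Step 13. [r4c4∈{2,3,7}] across row 4, 3 lands solely at r4c4 ⇒ r4c4=3.
Step 14. [r9c4∈{6,7}] in row 9, 6 fits only at r9c4. So r9c4=6.
Step 15. [r5c4∈{7}] only 7 remains possible at r5c4. So r5c4=7.
Step 16. [r8c7∈{2}] r8c7 has the single candidate 2, so r8c7=2.
Step 17. [r6c6∈{2,9}] row 6 places 9 nowhere but r6c6 ⇒ r6c6=9.
Step 18. [r3c7∈{6}] only 6 remains possible at r3c7, so r3c7=6.
Step 19. [r2c8∈{1}] nothing but 1 survives at r2c8, so r2c8=1.
Step 20. [r2c6∈{2}] r2c6 is down to just 2. So r2c6=2.
Step 21. [r4c7∈{9}] nothing but 9 survives at r4c7 ⇒ r4c7=9.
Step 22. [r7c5∈{7}] r7c5's peers cover all but 7. So r7c5=7.
Step 23. [r6c1∈{1}] only 1 remains possible at r6c1 ⇒ r6c1=1.
Step 24. [r1c6∈{8}] r1c6 is down to just 8. So r1c6=8.
Step 25. [r2c7∈{3}] r2c7 has the single candidate 3. So r2c7=3.
Step 26. [r7c3∈{9}] only 9 remains possible at r7c3, so r7c3=9.
Step 27. [r3c6∈{7}] r3c6 is down to just 7. So r3c6=7.
Step 28. [r4c8∈{2}] r4c8 is down to just 2 ⇒ r4c8=2.
Step 29. [r9c7∈{7}] nothing but 7 survives at r9c7 ⇒ r9c7=7.
Step 30. [r3c3∈{5}] only 5 remains possible at r3c3, so r3c3=5.
Step 31. [r9c2∈{8}] r9c2 is down to just 8, so r9c2=8.
Step 32. [r6c2∈{3}] r6c2's peers cover all but 3 ⇒ r6c2=3.
Step 33. [r9c3∈{1}] r9c3 has the single candidate 1, so r9c3=1.
Step 34. [r2c1∈{4}] r2c1 is down to just 4, so r2c1=4.
Step 35. [r8c6∈{5}] r8c6 has the single candidate 5. So r8c6=5.
Step 36. [r7c9∈{4}] r7c9's peers cover all but 4 ⇒ r7c9=4.
Step 37. [r5c6∈{6}] nothing but 6 survives at r5c6 ⇒ r5c6=6.
Step 38. [r4c3∈{7}] nothing but 7 survives at r4c3. So r4c3=7.
Step 39. [r4c5∈{4}] nothing but 4 survives at r4c5 ⇒ r4c5=4.
Step 40. [r7c2∈{2}] nothing but 2 survives at r7c2. So r7c2=2.
Step 41. [r6c9∈{5}] r6c9's peers cover all but 5. So r6c9=5.
Step 42. [r4c1∈{8}] r4c1 is down to just 8. So r4c1=8.
Step 43. [r6c4∈{2}] nothing but 2 survives at r6c4, so r6c4=2.

Answer: 7 6 3 4 1 8 5 9 2 / 4 9 8 5 6 2 3 1 7 / 2 1 5 9 3 7 6 4 8 / 8 5 7 3 4 1 9 2 6 / 9 4 2 7 5 6 1 8 3 / 1 3 6 2 8 9 4 7 5 / 5 2 9 1 7 3 8 6 4 / 6 7 4 8 9 5 2 3 1 / 3 8 1 6 2 4 7 5 9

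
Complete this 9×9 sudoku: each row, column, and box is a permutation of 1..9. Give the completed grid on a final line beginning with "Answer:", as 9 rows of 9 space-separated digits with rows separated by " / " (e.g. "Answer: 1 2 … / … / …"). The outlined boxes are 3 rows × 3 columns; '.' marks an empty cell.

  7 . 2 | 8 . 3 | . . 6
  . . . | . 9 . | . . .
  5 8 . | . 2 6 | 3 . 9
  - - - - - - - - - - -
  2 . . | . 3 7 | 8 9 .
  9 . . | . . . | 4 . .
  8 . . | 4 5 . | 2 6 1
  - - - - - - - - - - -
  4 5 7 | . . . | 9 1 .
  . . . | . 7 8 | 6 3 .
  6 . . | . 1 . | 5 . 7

Step 1. [r7c6∈{2}] only 2 remains possible at r7c6, so r7c6=2.
Step 2. [r5c6∈{1}] only 1 remains possible at r5c6 ⇒ r5c6=1.
Step 3. [r6c3∈{3}] r6c3 is down to just 3, so r6c3=3.
Step 4. [r4c4∈{6}] r4c4 is down to just 6 ⇒ r4c4=6.
Step 5. [r2c7∈{1,7}] col 7 places 7 nowhere but r2c7 ⇒ r2c7=7.
Step 6. [r3c8∈{4}] nothing but 4 survives at r3c8 ⇒ r3c8=4.
Step 7. [r3c3∈{1}] r3c3 is down to just 1. So r3c3=1.
Step 8. [r2c6∈{4,5}] col 6 places 5 nowhere but r2c6, so r2c6=5.
Step 9. [r9c2∈{2,3,9}] 3 has one home in box 7: r9c2 ⇒ r9c2=3.
Step 10. [r9c4∈{9}] r9c4 is down to just 9 ⇒ r9c4=9.
Step 11. [r9c8∈{2,8}] r9c8 is the only open cell in row 9 admitting 2. So r9c8=2.
Step 12. [r4c9∈{5}] r4c9 has the single candidate 5, so r4c9=5.
Step 13. [r1c2∈{4,9}] r1c2 is the only open cell in row 1 admitting 9, so r1c2=9.
Step 14. [r4c3∈{4}] r4c3 is down to just 4. So r4c3=4.
Step 15. [r2c3∈{6}] only 6 remains possible at r2c3 ⇒ r2c3=6.
Step 16. [r8c2∈{1,2}] across row 8, 2 lands solely at r8c2 ⇒ r8c2=2.
Step 17. [r5c2∈{6,7}] across row 5, 6 lands solely at r5c2. So r5c2=6.
Step 18. [r2c8∈{8}] r2c8 has the single candidate 8, so r2c8=8.
Step 19. [r5c4∈{2}] r5c4's peers cover all but 2, so r5c4=2.
Step 20. [r1c8∈{5}] r1c8 has the single candidate 5. So r1c8=5.
Step 21. [r8c4∈{5}] r8c4 is down to just 5, so r8c4=5.
Step 22. [r7c5∈{6}] r7c5 has the single candidate 6, so r7c5=6.
Step 23. [r5c3∈{5}] r5c3 has the single candidate 5 ⇒ r5c3=5.
Step 24. [r5c9∈{3}] r5c9 has the single candidate 3, so r5c9=3.
Step 25. [r1c5∈{4}] r1c5 is down to just 4. So r1c5=4.
Step 26. [r3c4∈{7}] nothing but 7 survives at r3c4, so r3c4=7.
Step 27. [r2c1∈{3}] r2c1 is down to just 3 ⇒ r2c1=3.
Step 28. [r6c2∈{7}] nothing but 7 survives at r6c2. So r6c2=7.
Step 29. [r2c2∈{4}] r2c2's peers cover all but 4. So r2c2=4.
Step 30. [r9c3∈{8}] nothing but 8 survives at r9c3 ⇒ r9c3=8.
Step 31. [r5c5∈{8}] r5c5 is down to just 8, so r5c5=8.
Step 32. [r4c2∈{1}] r4c2 has the single candidate 1, so r4c2=1.
Step 33. [r7c4∈{3}] r7c4 is down to just 3. So r7c4=3.
Step 34. [r2c9∈{2}] only 2 remains possible at r2c9 ⇒ r2c9=2.
Step 35. [r5c8∈{7}] r5c8 has the single candidate 7. So r5c8=7.
Step 36. [r8c3∈{9}] nothing but 9 survives at r8c3. So r8c3=9.
Step 37. [r6c6∈{9}] r6c6's peers cover all but 9. So r6c6=9.
Step 38. [r9c6∈{4}] r9c6's peers cover all but 4 ⇒ r9c6=4.
Step 39. [r2c4∈{1}] r2c4 is down to just 1. So r2c4=1.
Step 40. [r8c9∈{4}] nothing but 4 survives at r8c9, so r8c9=4.
Step 41. [r7c9∈{8}] r7c9's peers cover all but 8 ⇒ r7c9=8.
Step 42. [r1c7∈{1}] only 1 remains possible at r1c7 ⇒ r1c7=1.
Step 43. [r8c1∈{1}] only 1 remains possible at r8c1, so r8c1=1.

Answer: 7 9 2 8 4 3 1 5 6 / 3 4 6 1 9 5 7 8 2 / 5 8 1 7 2 6 3 4 9 / 2 1 4 6 3 7 8 9 5 / 9 6 5 2 8 1 4 7 3 / 8 7 3 4 5 9 2 6 1 / 4 5 7 3 6 2 9 1 8 / 1 2 9 5 7 8 6 3 4 / 6 3 8 9 1 4 5 2 7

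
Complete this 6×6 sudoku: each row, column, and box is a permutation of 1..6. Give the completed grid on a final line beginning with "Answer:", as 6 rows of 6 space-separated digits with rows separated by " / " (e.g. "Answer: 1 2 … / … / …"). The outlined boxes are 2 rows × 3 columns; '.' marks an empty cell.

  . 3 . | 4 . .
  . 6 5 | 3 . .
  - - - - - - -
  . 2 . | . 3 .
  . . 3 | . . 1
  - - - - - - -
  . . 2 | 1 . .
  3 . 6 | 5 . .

Step 1. [r2c6∈{2}] r2c6's peers cover all but 2, so r2c6=2.
Step 2. [r3c3∈{1,4}] 4 has one home in col 3: r3c3, so r3c3=4.
Step 3. [r4c5∈{2,4,5,6}] r4c5 is the only open cell in row 4 admitting 4. So r4c5=4.
Step 4. [r3c1∈{1,5,6}] r3c1 is the only open cell in row 3 admitting 1. So r3c1=1.
Step 5. [r1c5∈{1,5,6}] in col 5, 5 fits only at r1c5. So r1c5=5.
Step 6. [r5c6∈{3,4,6}] across row 5, 3 lands solely at r5c6 ⇒ r5c6=3.
Step 7. [r4c1∈{5,6}] 6 has one home in col 1: r4c1. So r4c1=6.
Step 8. [r5c1∈{4,5}] 5 has one home in col 1: r5c1. So r5c1=5.
Step 9. [r1c6∈{6}] r1c6 has the single candidate 6 ⇒ r1c6=6.
Step 10. [r5c2∈{4}] only 4 remains possible at r5c2. So r5c2=4.
Step 11. [r1c1∈{2}] r1c1 has the single candidate 2. So r1c1=2.
Step 12. [r6c6∈{4}] r6c6 is down to just 4 ⇒ r6c6=4.
Step 13. [r3c6∈{5}] r3c6 has the single candidate 5. So r3c6=5.
Step 14. [r2c5∈{1}] only 1 remains possible at r2c5 ⇒ r2c5=1.
Step 15. [r6c2∈{1}] r6c2 has the single candidate 1 ⇒ r6c2=1.
Step 16. [r6c5∈{2}] r6c5 has the single candidate 2, so r6c5=2.
Step 17. [r5c5∈{6}] r5c5 is down to just 6. So r5c5=6.
Step 18. [r4c2∈{5}] r4c2's peers cover all but 5, so r4c2=5.
Step 19. [r1c3∈{1}] only 1 remains possible at r1c3 ⇒ r1c3=1.
Step 20. [r4c4∈{2}] nothing but 2 survives at r4c4. So r4c4=2.
Step 21. [r3c4∈{6}] r3c4 is down to just 6, so r3c4=6.
Step 22. [r2c1∈{4}] only 4 remains possible at r2c1 ⇒ r2c1=4.

Answer: 2 3 1 4 5 6 / 4 6 5 3 1 2 / 1 2 4 6 3 5 / 6 5 3 2 4 1 / 5 4 2 1 6 3 / 3 1 6 5 2 4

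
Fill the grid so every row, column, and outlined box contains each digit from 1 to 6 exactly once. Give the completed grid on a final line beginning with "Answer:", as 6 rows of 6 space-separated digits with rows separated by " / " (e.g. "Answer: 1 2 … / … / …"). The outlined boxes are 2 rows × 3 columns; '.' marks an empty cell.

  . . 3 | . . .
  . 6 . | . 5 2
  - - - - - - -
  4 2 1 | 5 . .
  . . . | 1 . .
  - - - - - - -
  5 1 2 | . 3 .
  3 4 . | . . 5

Step 1. [r3c5∈{6}] nothing but 6 survives at r3c5, so r3c5=6.
Step 2. [r1c6∈{1,4,6}] across col 6, 1 lands solely at r1c6 ⇒ r1c6=1.
Step 3. [r1c5∈{4}] r1c5's peers cover all but 4, so r1c5=4.
Step 4. [r5c6∈{4,6}] r5c6 is the only open cell in col 6 admitting 6, so r5c6=6.
Step 5. [r4c3∈{5,6}] r4c3 is the only open cell in col 3 admitting 5. So r4c3=5.
Step 6. [r4c2∈{3}] r4c2 has the single candidate 3, so r4c2=3.
Step 7. [r6c4∈{2}] nothing but 2 survives at r6c4. So r6c4=2.
Step 8. [r6c5∈{1}] r6c5 is down to just 1, so r6c5=1.
Step 9. [r1c1∈{2}] only 2 remains possible at r1c1, so r1c1=2.
Step 10. [r5c4∈{4}] r5c4 has the single candidate 4. So r5c4=4.
Step 11. [r2c1∈{1}] only 1 remains possible at r2c1 ⇒ r2c1=1.
Step 12. [r6c3∈{6}] r6c3 is down to just 6, so r6c3=6.
Step 13. [r4c6∈{4}] r4c6's peers cover all but 4, so r4c6=4.
Step 14. [r1c2∈{5}] r1c2 is down to just 5. So r1c2=5.
Step 15. [r2c4∈{3}] only 3 remains possible at r2c4. So r2c4=3.
Step 16. [r4c1∈{6}] r4c1 is down to just 6 ⇒ r4c1=6.
Step 17. [r4c5∈{2}] r4c5 has the single candidate 2 ⇒ r4c5=2.
Step 18. [r1c4∈{6}] nothing but 6 survives at r1c4, so r1c4=6.
Step 19. [r2c3∈{4}] r2c3 is down to just 4 ⇒ r2c3=4.
Step 20. [r3c6∈{3}] r3c6 is down to just 3, so r3c6=3.

Answer: 2 5 3 6 4 1 / 1 6 4 3 5 2 / 4 2 1 5 6 3 / 6 3 5 1 2 4 / 5 1 2 4 3 6 / 3 4 6 2 1 5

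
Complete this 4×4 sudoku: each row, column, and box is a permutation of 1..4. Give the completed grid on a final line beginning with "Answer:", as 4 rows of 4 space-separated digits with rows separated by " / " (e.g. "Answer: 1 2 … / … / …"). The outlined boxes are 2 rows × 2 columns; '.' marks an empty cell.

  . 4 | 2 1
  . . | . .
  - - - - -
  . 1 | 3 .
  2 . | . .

Step 1. [r2c4∈{3,4}] across col 4, 3 lands solely at r2c4, so r2c4=3.
Step 2. [r4c4∈{4}] r4c4's peers cover all but 4, so r4c4=4.
Step 3. [r4c2∈{3}] r4c2's peers cover all but 3. So r4c2=3.
Step 4. [r2c1∈{1}] r2c1 has the single candidate 1 ⇒ r2c1=1.
Step 5. [r2c3∈{4}] only 4 remains possible at r2c3 ⇒ r2c3=4.
Step 6. [r4c3∈{1}] r4c3 has the single candidate 1 ⇒ r4c3=1.
Step 7. [r2c2∈{2}] r2c2's peers cover all but 2 ⇒ r2c2=2.
Step 8. [r1c1∈{3}] only 3 remains possible at r1c1 ⇒ r1c1=3.
Step 9. [r3c4∈{2}] r3c4's peers cover all but 2. So r3c4=2.
Step 10. [r3c1∈{4}] r3c1 is down to just 4. So r3c1=4.

Answer: 3 4 2 1 / 1 2 4 3 / 4 1 3 2 / 2 3 1 4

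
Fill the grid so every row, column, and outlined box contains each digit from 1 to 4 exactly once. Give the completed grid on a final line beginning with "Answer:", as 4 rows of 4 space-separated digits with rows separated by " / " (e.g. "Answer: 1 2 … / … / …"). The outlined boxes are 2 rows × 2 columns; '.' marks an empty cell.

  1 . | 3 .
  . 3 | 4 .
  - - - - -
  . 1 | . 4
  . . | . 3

Step 1. [r2c1∈{2}] r2c1 is down to just 2. So r2c1=2.
Step 2. [r4c2∈{2,4}] r4c2 is the only open cell in col 2 admitting 2, so r4c2=2.
Step 3. [r4c1∈{4}] r4c1 has the single candidate 4. So r4c1=4.
Step 4. [r2c4∈{1}] r2c4 has the single candidate 1 ⇒ r2c4=1.
Step 5. [r1c2∈{4}] only 4 remains possible at r1c2, so r1c2=4.
Step 6. [r3c3∈{2}] r3c3 is down to just 2, so r3c3=2.
Step 7. [r1c4∈{2}] r1c4's peers cover all but 2. So r1c4=2.
Step 8. [r4c3∈{1}] r4c3's peers cover all but 1, so r4c3=1.
Step 9. [r3c1∈{3}] only 3 remains possible at r3c1. So r3c1=3.

Answer: 1 4 3 2 / 2 3 4 1 / 3 1 2 4 / 4 2 1 3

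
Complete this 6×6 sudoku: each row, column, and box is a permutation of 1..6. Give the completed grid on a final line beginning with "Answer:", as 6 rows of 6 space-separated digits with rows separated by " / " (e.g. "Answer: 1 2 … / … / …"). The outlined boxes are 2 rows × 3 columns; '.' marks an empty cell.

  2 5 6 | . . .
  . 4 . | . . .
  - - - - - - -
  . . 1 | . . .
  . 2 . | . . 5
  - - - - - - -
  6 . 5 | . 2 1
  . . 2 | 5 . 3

Step 1. [r4c3∈{3,4}] col 3 places 4 nowhere but r4c3. So r4c3=4.
Step 2. [r4c1∈{3}] r4c1 has the single candidate 3, so r4c1=3.
Step 3. [r6c5∈{4,6}] across row 6, 6 lands solely at r6c5 ⇒ r6c5=6.
Step 4. [r4c4∈{1,6}] 6 has one home in row 4: r4c4. So r4c4=6.
Step 5. [r2c1∈{1}] r2c1's peers cover all but 1, so r2c1=1.
Step 6. [r1c6∈{4}] r1c6 has the single candidate 4. So r1c6=4.
Step 7. [r2c3∈{3}] r2c3's peers cover all but 3. So r2c3=3.
Step 8. [r3c5∈{3,4}] r3c5 is the only open cell in col 5 admitting 4 ⇒ r3c5=4.
Step 9. [r1c4∈{1,3}] across col 4, 1 lands solely at r1c4, so r1c4=1.
Step 10. [r3c6∈{2}] nothing but 2 survives at r3c6, so r3c6=2.
Step 11. [r6c1∈{4}] only 4 remains possible at r6c1. So r6c1=4.
Step 12. [r2c5∈{5}] nothing but 5 survives at r2c5, so r2c5=5.
Step 13. [r5c4∈{4}] only 4 remains possible at r5c4, so r5c4=4.
Step 14. [r6c2∈{1}] only 1 remains possible at r6c2. So r6c2=1.
Step 15. [r3c2∈{6}] nothing but 6 survives at r3c2. So r3c2=6.
Step 16. [r5c2∈{3}] r5c2's peers cover all but 3. So r5c2=3.
Step 17. [r3c1∈{5}] r3c1 has the single candidate 5 ⇒ r3c1=5.
Step 18. [r2c4∈{2}] r2c4 is down to just 2 ⇒ r2c4=2.
Step 19. [r3c4∈{3}] only 3 remains possible at r3c4. So r3c4=3.
Step 20. [r4c5∈{1}] only 1 remains possible at r4c5. So r4c5=1.
Step 21. [r1c5∈{3}] only 3 remains possible at r1c5. So r1c5=3.
Step 22. [r2c6∈{6}] only 6 remains possible at r2c6. So r2c6=6.

Answer: 2 5 6 1 3 4 / 1 4 3 2 5 6 / 5 6 1 3 4 2 / 3 2 4 6 1 5 / 6 3 5 4 2 1 / 4 1 2 5 6 3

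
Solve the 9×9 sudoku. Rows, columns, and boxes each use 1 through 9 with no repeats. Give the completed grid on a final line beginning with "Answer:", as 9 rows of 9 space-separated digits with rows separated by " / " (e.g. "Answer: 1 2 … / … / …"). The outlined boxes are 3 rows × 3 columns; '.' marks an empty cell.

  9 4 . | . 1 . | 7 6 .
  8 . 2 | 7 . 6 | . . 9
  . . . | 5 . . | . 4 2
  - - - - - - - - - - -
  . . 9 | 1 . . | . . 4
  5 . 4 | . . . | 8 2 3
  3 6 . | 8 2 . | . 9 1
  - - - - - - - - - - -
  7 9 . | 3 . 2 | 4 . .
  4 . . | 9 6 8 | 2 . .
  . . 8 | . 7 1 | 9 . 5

Step 1. [r1c6∈{3}] r1c6 has the single candidate 3 ⇒ r1c6=3.
Step 2. [r3c1∈{1,6}] in col 1, 1 fits only at r3c1, so r3c1=1.
Step 3. [r6c3∈{7}] r6c3 has the single candidate 7. So r6c3=7.
Step 4. [r6c7∈{5}] r6c7 is down to just 5, so r6c7=5.
Step 5. [r3c7∈{3}] r3c7 is down to just 3 ⇒ r3c7=3.
Step 6. [r8c3∈{1,3,5}] across col 3, 3 lands solely at r8c3 ⇒ r8c3=3.
Step 7. [r7c3∈{1,5,6}] in col 3, 1 fits only at r7c3 ⇒ r7c3=1.
Step 8. [r2c8∈{1,5}] in col 8, 5 fits only at r2c8. So r2c8=5.
Step 9. [r9c2∈{2}] r9c2 is down to just 2 ⇒ r9c2=2.
Step 10. [r3c6∈{9}] only 9 remains possible at r3c6, so r3c6=9.
Step 11. [r4c8∈{7}] only 7 remains possible at r4c8. So r4c8=7.
Step 12. [r4c5∈{3,5}] row 4 places 3 nowhere but r4c5 ⇒ r4c5=3.
Step 13. [r1c9∈{8}] r1c9's peers cover all but 8, so r1c9=8.
Step 14. [r9c1∈{6}] r9c1's peers cover all but 6 ⇒ r9c1=6.
Step 15. [r3c3∈{6}] nothing but 6 survives at r3c3. So r3c3=6.
Step 16. [r5c4∈{6}] r5c4's peers cover all but 6, so r5c4=6.
Step 17. [r8c2∈{5}] r8c2's peers cover all but 5 ⇒ r8c2=5.
Step 18. [r5c2∈{1}] r5c2's peers cover all but 1. So r5c2=1.
Step 19. [r4c2∈{8}] r4c2 has the single candidate 8. So r4c2=8.
Step 20. [r8c9∈{7}] only 7 remains possible at r8c9. So r8c9=7.
Step 21. [r6c6∈{4}] r6c6 is down to just 4. So r6c6=4.
Step 22. [r4c6∈{5}] only 5 remains possible at r4c6. So r4c6=5.
Step 23. [r7c8∈{8}] r7c8 is down to just 8 ⇒ r7c8=8.
Step 24. [r1c4∈{2}] r1c4's peers cover all but 2 ⇒ r1c4=2.
Step 25. [r7c5∈{5}] r7c5's peers cover all but 5, so r7c5=5.
Step 26. [r7c9∈{6}] only 6 remains possible at r7c9 ⇒ r7c9=6.
Step 27. [r2c7∈{1}] r2c7 is down to just 1. So r2c7=1.
Step 28. [r9c4∈{4}] r9c4 has the single candidate 4, so r9c4=4.
Step 29. [r4c7∈{6}] r4c7 is down to just 6. So r4c7=6.
Step 30. [r4c1∈{2}] r4c1 has the single candidate 2. So r4c1=2.
Step 31. [r8c8∈{1}] r8c8 has the single candidate 1. So r8c8=1.
Step 32. [r9c8∈{3}] nothing but 3 survives at r9c8. So r9c8=3.
Step 33. [r1c3∈{5}] r1c3 is down to just 5. So r1c3=5.
Step 34. [r2c5∈{4}] only 4 remains possible at r2c5. So r2c5=4.
Step 35. [r2c2∈{3}] r2c2's peers cover all but 3, so r2c2=3.
Step 36. [r3c5∈{8}] r3c5 is down to just 8 ⇒ r3c5=8.
Step 37. [r3c2∈{7}] r3c2 is down to just 7, so r3c2=7.
Step 38. [r5c5∈{9}] r5c5 is down to just 9. So r5c5=9.
Step 39. [r5c6∈{7}] r5c6 is down to just 7, so r5c6=7.

Answer: 9 4 5 2 1 3 7 6 8 / 8 3 2 7 4 6 1 5 9 / 1 7 6 5 8 9 3 4 2 / 2 8 9 1 3 5 6 7 4 / 5 1 4 6 9 7 8 2 3 / 3 6 7 8 2 4 5 9 1 / 7 9 1 3 5 2 4 8 6 / 4 5 3 9 6 8 2 1 7 / 6 2 8 4 7 1 9 3 5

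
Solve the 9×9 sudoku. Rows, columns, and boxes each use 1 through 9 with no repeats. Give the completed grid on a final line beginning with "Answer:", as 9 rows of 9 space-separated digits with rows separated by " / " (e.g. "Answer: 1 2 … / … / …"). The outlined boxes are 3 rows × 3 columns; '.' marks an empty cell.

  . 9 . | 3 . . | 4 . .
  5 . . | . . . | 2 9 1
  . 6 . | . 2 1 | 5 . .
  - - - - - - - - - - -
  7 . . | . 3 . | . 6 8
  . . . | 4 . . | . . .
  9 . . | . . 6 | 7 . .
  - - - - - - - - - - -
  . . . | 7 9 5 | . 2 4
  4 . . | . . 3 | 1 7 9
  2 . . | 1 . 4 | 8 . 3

Step 1. [r3c3∈{3,4,7,8}] 4 has one home in row 3: r3c3, so r3c3=4.
Step 2. [r1c3∈{1,2,7,8}] 2 has one home in row 1: r1c3 ⇒ r1c3=2.
Step 3. [r5c7∈{3,9}] col 7 places 3 nowhere but r5c7 ⇒ r5c7=3.
Step 4. [r1c5∈{5,6,7,8}] across row 1, 5 lands solely at r1c5, so r1c5=5.
Step 5. [r5c6∈{2,7,8,9}] r5c6 is the only open cell in row 5 admitting 9, so r5c6=9.
Step 6. [r4c2∈{1,2,4,5}] row 4 places 4 nowhere but r4c2, so r4c2=4.
Step 7. [r4c3∈{1,5}] in row 4, 1 fits only at r4c3, so r4c3=1.
Step 8. [r9c8∈{5}] r9c8 has the single candidate 5 ⇒ r9c8=5.
Step 9. [r8c4∈{2,6,8}] r8c4 is the only open cell in row 8 admitting 2, so r8c4=2.
Step 10. [r8c5∈{6,8}] across box 8, 8 lands solely at r8c5. So r8c5=8.
Step 11. [r8c3∈{5,6}] r8c3 is the only open cell in row 8 admitting 6, so r8c3=6.
Step 12. [r6c4∈{5,8}] 8 has one home in box 5: r6c4 ⇒ r6c4=8.
Step 13. [r7c2∈{1,3,8}] 1 has one home in col 2: r7c2 ⇒ r7c2=1.
Step 14. [r1c8∈{8}] only 8 remains possible at r1c8. So r1c8=8.
Step 15. [r3c1∈{3,8}] row 3 places 8 nowhere but r3c1. So r3c1=8.
Step 16. [r5c2∈{2,5,8}] 8 has one home in col 2: r5c2 ⇒ r5c2=8.
Step 17. [r6c2∈{2,3,5}] in col 2, 2 fits only at r6c2. So r6c2=2.
Step 18. [r1c6∈{7}] r1c6 is down to just 7. So r1c6=7.
Step 19. [r6c3∈{3,5}] across row 6, 3 lands solely at r6c3, so r6c3=3.
Step 20. [r2c3∈{7}] nothing but 7 survives at r2c3, so r2c3=7.
Step 21. [r6c5∈{1}] r6c5 is down to just 1 ⇒ r6c5=1.
Step 22. [r5c3∈{5}] r5c3's peers cover all but 5 ⇒ r5c3=5.
Step 23. [r2c5∈{4,6}] row 2 places 4 nowhere but r2c5. So r2c5=4.
Step 24. [r3c9∈{7}] only 7 remains possible at r3c9, so r3c9=7.
Step 25. [r9c5∈{6}] only 6 remains possible at r9c5, so r9c5=6.
Step 26. [r6c9∈{5}] r6c9 is down to just 5 ⇒ r6c9=5.
Step 27. [r7c7∈{6}] nothing but 6 survives at r7c7 ⇒ r7c7=6.
Step 28. [r8c2∈{5}] nothing but 5 survives at r8c2. So r8c2=5.
Step 29. [r4c4∈{5}] nothing but 5 survives at r4c4, so r4c4=5.
Step 30. [r3c4∈{9}] r3c4's peers cover all but 9 ⇒ r3c4=9.
Step 31. [r7c1∈{3}] r7c1's peers cover all but 3. So r7c1=3.
Step 32. [r5c9∈{2}] r5c9 has the single candidate 2. So r5c9=2.
Step 33. [r2c6∈{8}] r2c6 is down to just 8 ⇒ r2c6=8.
Step 34. [r9c3∈{9}] nothing but 9 survives at r9c3, so r9c3=9.
Step 35. [r5c1∈{6}] only 6 remains possible at r5c1. So r5c1=6.
Step 36. [r9c2∈{7}] r9c2's peers cover all but 7. So r9c2=7.
Step 37. [r5c5∈{7}] nothing but 7 survives at r5c5, so r5c5=7.
Step 38. [r6c8∈{4}] r6c8's peers cover all but 4. So r6c8=4.
Step 39. [r4c7∈{9}] only 9 remains possible at r4c7, so r4c7=9.
Step 40. [r4c6∈{2}] only 2 remains possible at r4c6. So r4c6=2.
Step 41. [r1c1∈{1}] r1c1 has the single candidate 1. So r1c1=1.
Step 42. [r3c8∈{3}] r3c8 is down to just 3, so r3c8=3.
Step 43. [r7c3∈{8}] r7c3 has the single candidate 8 ⇒ r7c3=8.
Step 44. [r2c2∈{3}] r2c2 has the single candidate 3 ⇒ r2c2=3.
Step 45. [r1c9∈{6}] r1c9 has the single candidate 6 ⇒ r1c9=6.
Step 46. [r5c8∈{1}] r5c8 has the single candidate 1. So r5c8=1.
Step 47. [r2c4∈{6}] r2c4 has the single candidate 6. So r2c4=6.

Answer: 1 9 2 3 5 7 4 8 6 / 5 3 7 6 4 8 2 9 1 / 8 6 4 9 2 1 5 3 7 / 7 4 1 5 3 2 9 6 8 / 6 8 5 4 7 9 3 1 2 / 9 2 3 8 1 6 7 4 5 / 3 1 8 7 9 5 6 2 4 / 4 5 6 2 8 3 1 7 9 / 2 7 9 1 6 4 8 5 3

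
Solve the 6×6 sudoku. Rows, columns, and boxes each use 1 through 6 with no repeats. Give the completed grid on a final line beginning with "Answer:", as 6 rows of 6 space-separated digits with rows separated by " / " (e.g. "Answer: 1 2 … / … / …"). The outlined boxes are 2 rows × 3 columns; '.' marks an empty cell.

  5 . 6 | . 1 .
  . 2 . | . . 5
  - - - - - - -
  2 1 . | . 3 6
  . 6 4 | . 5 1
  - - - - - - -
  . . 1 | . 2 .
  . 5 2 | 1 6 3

Step 1. [r5c6∈{4}] nothing but 4 survives at r5c6, so r5c6=4.
Step 2. [r1c2∈{3,4}] r1c2 is the only open cell in col 2 admitting 4 ⇒ r1c2=4.
Step 3. [r4c1∈{3}] only 3 remains possible at r4c1, so r4c1=3.
Step 4. [r2c4∈{3,4,6}] r2c4 is the only open cell in row 2 admitting 6 ⇒ r2c4=6.
Step 5. [r1c6∈{2}] nothing but 2 survives at r1c6 ⇒ r1c6=2.
Step 6. [r4c4∈{2}] r4c4's peers cover all but 2. So r4c4=2.
Step 7. [r3c3∈{5}] r3c3's peers cover all but 5 ⇒ r3c3=5.
Step 8. [r2c5∈{4}] nothing but 4 survives at r2c5, so r2c5=4.
Step 9. [r2c3∈{3}] nothing but 3 survives at r2c3 ⇒ r2c3=3.
Step 10. [r3c4∈{4}] r3c4 has the single candidate 4, so r3c4=4.
Step 11. [r5c1∈{6}] r5c1's peers cover all but 6, so r5c1=6.
Step 12. [r1c4∈{3}] only 3 remains possible at r1c4. So r1c4=3.
Step 13. [r5c2∈{3}] nothing but 3 survives at r5c2 ⇒ r5c2=3.
Step 14. [r2c1∈{1}] r2c1 has the single candidate 1 ⇒ r2c1=1.
Step 15. [r6c1∈{4}] only 4 remains possible at r6c1. So r6c1=4.
Step 16. [r5c4∈{5}] only 5 remains possible at r5c4. So r5c4=5.

Answer: 5 4 6 3 1 2 / 1 2 3 6 4 5 / 2 1 5 4 3 6 / 3 6 4 2 5 1 / 6 3 1 5 2 4 / 4 5 2 1 6 3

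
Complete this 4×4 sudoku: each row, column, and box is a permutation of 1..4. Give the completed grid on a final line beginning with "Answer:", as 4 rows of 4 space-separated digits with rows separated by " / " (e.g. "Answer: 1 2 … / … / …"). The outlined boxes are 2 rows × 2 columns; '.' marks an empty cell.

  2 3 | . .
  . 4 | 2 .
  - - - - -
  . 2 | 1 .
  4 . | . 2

Step 1. [r2c4∈{1,3}] r2c4 is the only open cell in row 2 admitting 3, so r2c4=3.
Step 2. [r1c3∈{4}] r1c3 is down to just 4 ⇒ r1c3=4.
Step 3. [r2c1∈{1}] r2c1 is down to just 1. So r2c1=1.
Step 4. [r3c4∈{4}] r3c4's peers cover all but 4 ⇒ r3c4=4.
Step 5. [r4c2∈{1}] nothing but 1 survives at r4c2, so r4c2=1.
Step 6. [r3c1∈{3}] r3c1's peers cover all but 3. So r3c1=3.
Step 7. [r1c4∈{1}] r1c4 is down to just 1. So r1c4=1.
Step 8. [r4c3∈{3}] only 3 remains possible at r4c3 ⇒ r4c3=3.

Answer: 2 3 4 1 / 1 4 2 3 / 3 2 1 4 / 4 1 3 2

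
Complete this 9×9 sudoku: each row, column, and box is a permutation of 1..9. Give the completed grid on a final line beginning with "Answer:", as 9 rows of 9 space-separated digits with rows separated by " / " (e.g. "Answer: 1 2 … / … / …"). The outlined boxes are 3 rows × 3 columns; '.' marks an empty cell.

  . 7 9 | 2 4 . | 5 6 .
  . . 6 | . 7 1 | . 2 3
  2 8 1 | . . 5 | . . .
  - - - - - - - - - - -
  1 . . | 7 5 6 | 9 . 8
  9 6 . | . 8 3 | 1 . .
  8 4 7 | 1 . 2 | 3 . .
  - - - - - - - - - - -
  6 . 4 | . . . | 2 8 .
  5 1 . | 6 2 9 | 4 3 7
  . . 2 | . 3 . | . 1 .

Step 1. [r3c8∈{4,7,9}] col 8 places 9 nowhere but r3c8, so r3c8=9.
Step 2. [r5c4∈{4}] only 4 remains possible at r5c4. So r5c4=4.
Step 3. [r6c8∈{5}] r6c8 is down to just 5. So r6c8=5.
Step 4. [r7c2∈{3,9}] row 7 places 3 nowhere but r7c2. So r7c2=3.
Step 5. [r7c9∈{5,9}] row 7 places 9 nowhere but r7c9, so r7c9=9.
Step 6. [r9c9∈{5,6}] across col 9, 5 lands solely at r9c9. So r9c9=5.
Step 7. [r9c4∈{8}] nothing but 8 survives at r9c4 ⇒ r9c4=8.
Step 8. [r9c1∈{7}] only 7 remains possible at r9c1. So r9c1=7.
Step 9. [r1c6∈{8}] nothing but 8 survives at r1c6. So r1c6=8.
Step 10. [r9c6∈{4}] only 4 remains possible at r9c6, so r9c6=4.
Step 11. [r3c9∈{4}] r3c9 is down to just 4, so r3c9=4.
Step 12. [r1c9∈{1}] r1c9 is down to just 1, so r1c9=1.
Step 13. [r8c3∈{8}] r8c3's peers cover all but 8 ⇒ r8c3=8.
Step 14. [r7c6∈{7}] nothing but 7 survives at r7c6, so r7c6=7.
Step 15. [r9c2∈{9}] only 9 remains possible at r9c2 ⇒ r9c2=9.
Step 16. [r2c1∈{4}] r2c1 has the single candidate 4 ⇒ r2c1=4.
Step 17. [r7c5∈{1}] r7c5 has the single candidate 1 ⇒ r7c5=1.
Step 18. [r3c4∈{3}] r3c4 is down to just 3, so r3c4=3.
Step 19. [r2c7∈{8}] only 8 remains possible at r2c7 ⇒ r2c7=8.
Step 20. [r6c9∈{6}] r6c9 is down to just 6 ⇒ r6c9=6.
Step 21. [r2c4∈{9}] only 9 remains possible at r2c4. So r2c4=9.
Step 22. [r2c2∈{5}] r2c2 is down to just 5, so r2c2=5.
Step 23. [r1c1∈{3}] r1c1 has the single candidate 3 ⇒ r1c1=3.
Step 24. [r3c5∈{6}] r3c5 has the single candidate 6, so r3c5=6.
Step 25. [r5c9∈{2}] nothing but 2 survives at r5c9 ⇒ r5c9=2.
Step 26. [r5c3∈{5}] r5c3 is down to just 5. So r5c3=5.
Step 27. [r5c8∈{7}] r5c8 is down to just 7. So r5c8=7.
Step 28. [r4c3∈{3}] r4c3 is down to just 3. So r4c3=3.
Step 29. [r4c2∈{2}] r4c2's peers cover all but 2 ⇒ r4c2=2.
Step 30. [r6c5∈{9}] only 9 remains possible at r6c5. So r6c5=9.
Step 31. [r4c8∈{4}] nothing but 4 survives at r4c8. So r4c8=4.
Step 32. [r3c7∈{7}] r3c7 is down to just 7 ⇒ r3c7=7.
Step 33. [r9c7∈{6}] r9c7 is down to just 6 ⇒ r9c7=6.
Step 34. [r7c4∈{5}] r7c4's peers cover all but 5, so r7c4=5.

Answer: 3 7 9 2 4 8 5 6 1 / 4 5 6 9 7 1 8 2 3 / 2 8 1 3 6 5 7 9 4 / 1 2 3 7 5 6 9 4 8 / 9 6 5 4 8 3 1 7 2 / 8 4 7 1 9 2 3 5 6 / 6 3 4 5 1 7 2 8 9 / 5 1 8 6 2 9 4 3 7 / 7 9 2 8 3 4 6 1 5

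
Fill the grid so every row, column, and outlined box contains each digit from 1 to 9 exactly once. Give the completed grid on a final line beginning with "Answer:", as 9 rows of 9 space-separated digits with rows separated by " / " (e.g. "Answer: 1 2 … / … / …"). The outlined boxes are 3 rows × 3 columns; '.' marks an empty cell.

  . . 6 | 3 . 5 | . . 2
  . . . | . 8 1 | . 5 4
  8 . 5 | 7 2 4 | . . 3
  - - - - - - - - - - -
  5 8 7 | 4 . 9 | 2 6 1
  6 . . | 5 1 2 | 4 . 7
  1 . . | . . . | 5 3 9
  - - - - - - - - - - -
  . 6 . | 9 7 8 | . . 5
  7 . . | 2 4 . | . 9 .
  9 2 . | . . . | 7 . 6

Step 1. [r3c8∈{1}] r3c8 has the single candidate 1 ⇒ r3c8=1.
Step 2. [r3c2∈{9}] r3c2's peers cover all but 9. So r3c2=9.
Step 3. [r9c6∈{3}] only 3 remains possible at r9c6, so r9c6=3.
Step 4. [r1c2∈{1,4,7}] row 1 places 1 nowhere but r1c2. So r1c2=1.
Step 5. [r5c2∈{3}] r5c2's peers cover all but 3. So r5c2=3.
Step 6. [r8c9∈{8}] only 8 remains possible at r8c9, so r8c9=8.
Step 7. [r6c3∈{2,4}] across row 6, 2 lands solely at r6c3. So r6c3=2.
Step 8. [r2c3∈{3}] r2c3 has the single candidate 3 ⇒ r2c3=3.
Step 9. [r8c3∈{1}] r8c3 has the single candidate 1, so r8c3=1.
Step 10. [r7c3∈{4}] r7c3 is down to just 4. So r7c3=4.
Step 11. [r2c4∈{6}] r2c4 is down to just 6 ⇒ r2c4=6.
Step 12. [r1c7∈{8,9}] col 7 places 8 nowhere but r1c7. So r1c7=8.
Step 13. [r6c6∈{6,7}] in row 6, 7 fits only at r6c6 ⇒ r6c6=7.
Step 14. [r7c1∈{3}] r7c1's peers cover all but 3, so r7c1=3.
Step 15. [r6c5∈{6}] r6c5's peers cover all but 6. So r6c5=6.
Step 16. [r5c3∈{9}] r5c3 is down to just 9 ⇒ r5c3=9.
Step 17. [r8c2∈{5}] r8c2 is down to just 5. So r8c2=5.
Step 18. [r9c4∈{1}] r9c4's peers cover all but 1. So r9c4=1.
Step 19. [r4c5∈{3}] r4c5 has the single candidate 3, so r4c5=3.
Step 20. [r1c8∈{7}] r1c8's peers cover all but 7 ⇒ r1c8=7.
Step 21. [r7c8∈{2}] r7c8 is down to just 2, so r7c8=2.
Step 22. [r1c1∈{4}] r1c1 has the single candidate 4 ⇒ r1c1=4.
Step 23. [r9c3∈{8}] only 8 remains possible at r9c3, so r9c3=8.
Step 24. [r6c2∈{4}] nothing but 4 survives at r6c2, so r6c2=4.
Step 25. [r7c7∈{1}] nothing but 1 survives at r7c7 ⇒ r7c7=1.
Step 26. [r9c5∈{5}] r9c5's peers cover all but 5 ⇒ r9c5=5.
Step 27. [r2c1∈{2}] r2c1 is down to just 2. So r2c1=2.
Step 28. [r9c8∈{4}] r9c8 has the single candidate 4, so r9c8=4.
Step 29. [r5c8∈{8}] r5c8's peers cover all but 8, so r5c8=8.
Step 30. [r6c4∈{8}] r6c4's peers cover all but 8. So r6c4=8.
Step 31. [r1c5∈{9}] r1c5's peers cover all but 9. So r1c5=9.
Step 32. [r8c7∈{3}] only 3 remains possible at r8c7, so r8c7=3.
Step 33. [r3c7∈{6}] r3c7's peers cover all but 6, so r3c7=6.
Step 34. [r2c7∈{9}] r2c7's peers cover all but 9, so r2c7=9.
Step 35. [r2c2∈{7}] only 7 remains possible at r2c2, so r2c2=7.
Step 36. [r8c6∈{6}] r8c6's peers cover all but 6 ⇒ r8c6=6.

Answer: 4 1 6 3 9 5 8 7 2 / 2 7 3 6 8 1 9 5 4 / 8 9 5 7 2 4 6 1 3 / 5 8 7 4 3 9 2 6 1 / 6 3 9 5 1 2 4 8 7 / 1 4 2 8 6 7 5 3 9 / 3 6 4 9 7 8 1 2 5 / 7 5 1 2 4 6 3 9 8 / 9 2 8 1 5 3 7 4 6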